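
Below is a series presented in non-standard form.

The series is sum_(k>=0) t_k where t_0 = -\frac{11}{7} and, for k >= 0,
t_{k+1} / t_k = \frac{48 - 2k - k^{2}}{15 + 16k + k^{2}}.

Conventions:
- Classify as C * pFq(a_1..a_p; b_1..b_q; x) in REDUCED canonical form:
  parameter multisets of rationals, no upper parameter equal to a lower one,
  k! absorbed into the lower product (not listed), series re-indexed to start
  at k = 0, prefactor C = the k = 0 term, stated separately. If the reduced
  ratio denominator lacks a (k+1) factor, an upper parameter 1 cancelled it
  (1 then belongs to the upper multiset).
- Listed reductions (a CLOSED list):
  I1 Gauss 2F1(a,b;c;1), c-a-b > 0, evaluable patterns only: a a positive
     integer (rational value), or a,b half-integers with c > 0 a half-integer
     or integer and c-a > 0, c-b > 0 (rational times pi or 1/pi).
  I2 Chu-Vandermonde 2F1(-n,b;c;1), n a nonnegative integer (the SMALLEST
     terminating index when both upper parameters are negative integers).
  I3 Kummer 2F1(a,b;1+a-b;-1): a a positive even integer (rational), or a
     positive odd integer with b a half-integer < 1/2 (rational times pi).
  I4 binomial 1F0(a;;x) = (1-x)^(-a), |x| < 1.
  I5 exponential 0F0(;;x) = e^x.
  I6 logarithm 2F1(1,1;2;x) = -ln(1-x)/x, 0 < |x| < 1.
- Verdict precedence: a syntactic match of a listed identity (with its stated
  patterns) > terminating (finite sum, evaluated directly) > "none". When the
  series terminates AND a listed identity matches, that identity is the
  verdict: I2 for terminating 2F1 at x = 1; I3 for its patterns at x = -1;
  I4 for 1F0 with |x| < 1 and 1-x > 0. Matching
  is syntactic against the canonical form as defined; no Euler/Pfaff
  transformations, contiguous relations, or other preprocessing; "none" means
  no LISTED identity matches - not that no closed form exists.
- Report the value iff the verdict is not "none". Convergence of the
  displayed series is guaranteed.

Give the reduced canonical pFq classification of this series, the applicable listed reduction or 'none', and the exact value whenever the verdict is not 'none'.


Structural cue: t_0 = -\frac{11}{7} here, and factor the ratio over Q (prefactor -11/7): negated roots = parameters.
Step ratio: r(k) = -1 * (k-6) (k+8) / [(k+15) (k+1)] - rational in k. x = -1; t_0 = -\frac{11}{7}; negate the roots.

Reduced: x = -1, 2F1, upper = {-6, 8}, lower = {15}, C = -\frac{11}{7}. Verdict (x = -1): the Kummer evaluation I3 applies (x = -1; c = 15 equals 1+a-b for upper {-6, 8}: listed pattern). Exact value: -\frac{1573}{70}.


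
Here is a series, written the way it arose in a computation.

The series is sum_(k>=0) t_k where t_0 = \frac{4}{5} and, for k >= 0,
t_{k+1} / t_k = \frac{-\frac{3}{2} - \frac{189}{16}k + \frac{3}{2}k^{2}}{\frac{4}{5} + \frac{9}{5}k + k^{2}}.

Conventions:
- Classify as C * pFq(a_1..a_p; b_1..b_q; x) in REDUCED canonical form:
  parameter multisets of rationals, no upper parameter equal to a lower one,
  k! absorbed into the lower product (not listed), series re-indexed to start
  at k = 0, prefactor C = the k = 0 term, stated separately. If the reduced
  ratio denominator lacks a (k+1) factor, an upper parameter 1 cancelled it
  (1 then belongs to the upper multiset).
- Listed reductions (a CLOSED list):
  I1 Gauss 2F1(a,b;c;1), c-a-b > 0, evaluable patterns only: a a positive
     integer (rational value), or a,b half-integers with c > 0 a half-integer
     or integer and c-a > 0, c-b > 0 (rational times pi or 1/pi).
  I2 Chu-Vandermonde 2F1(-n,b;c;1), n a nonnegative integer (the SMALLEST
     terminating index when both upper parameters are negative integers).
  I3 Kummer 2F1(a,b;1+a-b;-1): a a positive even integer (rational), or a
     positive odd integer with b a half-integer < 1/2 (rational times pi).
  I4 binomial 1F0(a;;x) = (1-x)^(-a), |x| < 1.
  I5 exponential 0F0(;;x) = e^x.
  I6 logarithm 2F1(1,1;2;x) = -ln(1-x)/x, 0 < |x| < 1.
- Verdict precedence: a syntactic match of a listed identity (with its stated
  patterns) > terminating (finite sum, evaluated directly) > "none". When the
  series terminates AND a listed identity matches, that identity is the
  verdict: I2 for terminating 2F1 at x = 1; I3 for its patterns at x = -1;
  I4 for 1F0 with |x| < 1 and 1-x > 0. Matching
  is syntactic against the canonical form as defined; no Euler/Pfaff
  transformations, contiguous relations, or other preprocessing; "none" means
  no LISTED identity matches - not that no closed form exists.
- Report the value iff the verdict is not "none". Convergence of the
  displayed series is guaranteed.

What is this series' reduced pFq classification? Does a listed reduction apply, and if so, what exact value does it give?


x = \frac{3}{2} here; the reduced form reads 2F1, upper {-8, \frac{1}{8}}, lower {\frac{4}{5}}, C = \frac{4}{5}. Verdict: terminating. (-8)_k vanishes past k = 8, leaving a 9-term sum, computed directly. Exact value: \frac{2495507377225399}{4922376118599680}.

Key step: t_0 being \frac{4}{5}, factor the ratio over Q (C = 4/5, x = 3/2): negated roots = parameters.
Step ratio: r(k) = \frac{3}{2} * (k-8) (k+\frac{1}{8}) / [(k+\frac{4}{5}) (k+1)] - rational in k, leading ratio \frac{3}{2}; with t_0 = \frac{4}{5}, classification follows.


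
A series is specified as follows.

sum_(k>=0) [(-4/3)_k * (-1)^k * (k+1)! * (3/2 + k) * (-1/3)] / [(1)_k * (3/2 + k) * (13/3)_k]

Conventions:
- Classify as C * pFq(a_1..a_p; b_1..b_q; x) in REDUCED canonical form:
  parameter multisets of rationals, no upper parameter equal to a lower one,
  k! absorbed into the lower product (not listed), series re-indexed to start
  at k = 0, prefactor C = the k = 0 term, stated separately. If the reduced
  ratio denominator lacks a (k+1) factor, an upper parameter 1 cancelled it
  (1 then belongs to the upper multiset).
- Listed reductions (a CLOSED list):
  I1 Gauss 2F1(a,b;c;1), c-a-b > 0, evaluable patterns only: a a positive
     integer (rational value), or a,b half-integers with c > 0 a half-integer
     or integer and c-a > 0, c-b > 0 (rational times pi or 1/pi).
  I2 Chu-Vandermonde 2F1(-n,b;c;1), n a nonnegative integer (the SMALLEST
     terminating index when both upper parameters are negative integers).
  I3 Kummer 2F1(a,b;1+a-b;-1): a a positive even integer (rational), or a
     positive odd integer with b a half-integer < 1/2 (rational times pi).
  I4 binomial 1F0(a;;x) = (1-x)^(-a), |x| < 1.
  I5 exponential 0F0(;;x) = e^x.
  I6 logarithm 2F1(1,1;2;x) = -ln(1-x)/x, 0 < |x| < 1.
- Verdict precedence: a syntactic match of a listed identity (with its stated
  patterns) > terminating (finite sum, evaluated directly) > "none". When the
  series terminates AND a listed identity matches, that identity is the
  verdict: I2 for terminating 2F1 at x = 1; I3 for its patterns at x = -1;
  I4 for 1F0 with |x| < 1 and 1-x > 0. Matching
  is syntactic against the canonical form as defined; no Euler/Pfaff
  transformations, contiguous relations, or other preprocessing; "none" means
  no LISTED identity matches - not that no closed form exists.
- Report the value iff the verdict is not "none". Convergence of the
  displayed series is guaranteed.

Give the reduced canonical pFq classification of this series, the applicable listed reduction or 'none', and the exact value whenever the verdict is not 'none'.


Prefactor -1/3, argument -1: 2F1 with upper {-4/3, 2} over lower {13/3}. Verdict: this is the Kummer evaluation I3 (x = -1; c = 13/3 equals 1+a-b for upper {-4/3, 2}: listed pattern). Its exact value is -5/9.

The tell: from the first term -1/3: the factorial ratio (C = -1/3, x = -1) (k+a-1)!/(a-1)! is a rising factorial (a)_k.
Step ratio: r(k) = (-1) * (k-4/3) (k+2) / [(k+13/3) (k+1)] - rational in k. x = (-1); t_0 = -1/3; negate the roots.


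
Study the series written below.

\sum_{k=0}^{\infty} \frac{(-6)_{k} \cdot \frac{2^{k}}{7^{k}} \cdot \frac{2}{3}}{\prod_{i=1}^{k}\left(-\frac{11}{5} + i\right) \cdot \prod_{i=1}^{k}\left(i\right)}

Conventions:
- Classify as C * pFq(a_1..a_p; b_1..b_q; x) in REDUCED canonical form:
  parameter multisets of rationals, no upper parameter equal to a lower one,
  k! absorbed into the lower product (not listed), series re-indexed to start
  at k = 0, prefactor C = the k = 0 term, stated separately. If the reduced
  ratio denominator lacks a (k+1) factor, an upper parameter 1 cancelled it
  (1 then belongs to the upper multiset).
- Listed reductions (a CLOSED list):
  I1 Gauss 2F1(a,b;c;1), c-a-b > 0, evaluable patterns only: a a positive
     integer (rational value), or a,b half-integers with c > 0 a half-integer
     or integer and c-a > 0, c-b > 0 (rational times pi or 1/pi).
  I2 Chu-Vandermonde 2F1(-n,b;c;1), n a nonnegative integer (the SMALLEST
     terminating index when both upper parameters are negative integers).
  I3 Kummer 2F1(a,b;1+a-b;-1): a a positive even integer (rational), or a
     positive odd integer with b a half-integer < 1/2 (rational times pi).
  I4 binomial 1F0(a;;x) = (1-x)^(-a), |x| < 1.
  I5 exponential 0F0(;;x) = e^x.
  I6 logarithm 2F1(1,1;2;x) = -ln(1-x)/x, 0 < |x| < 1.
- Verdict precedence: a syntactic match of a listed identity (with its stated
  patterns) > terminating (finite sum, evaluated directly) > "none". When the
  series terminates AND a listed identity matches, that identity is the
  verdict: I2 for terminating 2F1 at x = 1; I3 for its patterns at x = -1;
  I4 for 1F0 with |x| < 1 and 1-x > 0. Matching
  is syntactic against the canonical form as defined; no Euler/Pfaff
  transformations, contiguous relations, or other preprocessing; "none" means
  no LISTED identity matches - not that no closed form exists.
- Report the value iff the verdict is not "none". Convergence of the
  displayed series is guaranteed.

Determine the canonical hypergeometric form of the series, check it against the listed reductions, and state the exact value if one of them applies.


The series (x = \frac{2}{7}) is 1F1: upper {-6}, lower {-\frac{6}{5}}, prefactor \frac{2}{3}. Verdict: terminating. (-6)_k vanishes past k = 6, leaving a 7-term sum, computed directly. Hence: \frac{4544711858}{1267432677}.

Key observation: from the first term \frac{2}{3}: the two geometric factors (C = 2/3) combine into one argument.
Term ratio: r(k) = \frac{2}{7} * (k-6) / [(k-\frac{6}{5}) (k+1)] - rational; roots negated = parameters, x = \frac{2}{7}, C = \frac{2}{3}.


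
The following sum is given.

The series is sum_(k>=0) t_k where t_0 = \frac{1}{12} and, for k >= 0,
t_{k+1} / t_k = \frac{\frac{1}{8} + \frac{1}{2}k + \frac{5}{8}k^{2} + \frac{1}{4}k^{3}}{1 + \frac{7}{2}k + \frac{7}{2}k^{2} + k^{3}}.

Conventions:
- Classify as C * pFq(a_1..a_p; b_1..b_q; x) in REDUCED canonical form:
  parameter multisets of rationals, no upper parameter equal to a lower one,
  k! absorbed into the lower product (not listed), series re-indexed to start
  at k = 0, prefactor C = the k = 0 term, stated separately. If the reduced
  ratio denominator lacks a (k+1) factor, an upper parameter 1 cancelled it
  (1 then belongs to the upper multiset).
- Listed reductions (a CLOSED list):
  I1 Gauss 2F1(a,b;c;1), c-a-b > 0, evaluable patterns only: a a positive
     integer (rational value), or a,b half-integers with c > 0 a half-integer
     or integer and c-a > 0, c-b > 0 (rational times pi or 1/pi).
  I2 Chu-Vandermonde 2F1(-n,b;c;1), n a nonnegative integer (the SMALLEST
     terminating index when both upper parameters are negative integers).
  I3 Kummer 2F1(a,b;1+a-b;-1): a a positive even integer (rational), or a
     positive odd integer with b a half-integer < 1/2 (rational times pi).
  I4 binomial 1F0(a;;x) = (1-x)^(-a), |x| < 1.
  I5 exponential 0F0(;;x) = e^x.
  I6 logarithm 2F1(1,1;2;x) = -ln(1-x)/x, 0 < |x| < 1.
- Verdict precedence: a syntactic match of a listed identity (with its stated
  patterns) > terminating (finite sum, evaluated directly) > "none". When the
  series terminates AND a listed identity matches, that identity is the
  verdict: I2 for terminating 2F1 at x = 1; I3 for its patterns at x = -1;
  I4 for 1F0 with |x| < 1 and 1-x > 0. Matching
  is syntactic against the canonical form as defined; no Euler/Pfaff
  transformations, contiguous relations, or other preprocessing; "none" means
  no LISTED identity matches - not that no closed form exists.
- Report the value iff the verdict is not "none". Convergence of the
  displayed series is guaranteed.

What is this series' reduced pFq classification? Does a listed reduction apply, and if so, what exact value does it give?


Prefactor \frac{1}{12}, argument \frac{1}{4}: 2F1 with upper {1, 1} over lower {2}. Verdict: this is logarithm (I6) (the logarithm: parameters (1,1;2), x = \frac{1}{4}). Value: \left(-\frac{1}{3}\right) \cdot \ln\left(\frac{3}{4}\right).

Structural cue: t_0 being \frac{1}{12}, the expanded ratio factors over Q; C = 1/12, x = 1/4, roots give parameters.
Consecutive-term ratio: r(k) = \frac{1}{4} * (k+1) (k+1) / [(k+2) (k+1)] - rational; roots negated = parameters, x = \frac{1}{4}, C = \frac{1}{12}.


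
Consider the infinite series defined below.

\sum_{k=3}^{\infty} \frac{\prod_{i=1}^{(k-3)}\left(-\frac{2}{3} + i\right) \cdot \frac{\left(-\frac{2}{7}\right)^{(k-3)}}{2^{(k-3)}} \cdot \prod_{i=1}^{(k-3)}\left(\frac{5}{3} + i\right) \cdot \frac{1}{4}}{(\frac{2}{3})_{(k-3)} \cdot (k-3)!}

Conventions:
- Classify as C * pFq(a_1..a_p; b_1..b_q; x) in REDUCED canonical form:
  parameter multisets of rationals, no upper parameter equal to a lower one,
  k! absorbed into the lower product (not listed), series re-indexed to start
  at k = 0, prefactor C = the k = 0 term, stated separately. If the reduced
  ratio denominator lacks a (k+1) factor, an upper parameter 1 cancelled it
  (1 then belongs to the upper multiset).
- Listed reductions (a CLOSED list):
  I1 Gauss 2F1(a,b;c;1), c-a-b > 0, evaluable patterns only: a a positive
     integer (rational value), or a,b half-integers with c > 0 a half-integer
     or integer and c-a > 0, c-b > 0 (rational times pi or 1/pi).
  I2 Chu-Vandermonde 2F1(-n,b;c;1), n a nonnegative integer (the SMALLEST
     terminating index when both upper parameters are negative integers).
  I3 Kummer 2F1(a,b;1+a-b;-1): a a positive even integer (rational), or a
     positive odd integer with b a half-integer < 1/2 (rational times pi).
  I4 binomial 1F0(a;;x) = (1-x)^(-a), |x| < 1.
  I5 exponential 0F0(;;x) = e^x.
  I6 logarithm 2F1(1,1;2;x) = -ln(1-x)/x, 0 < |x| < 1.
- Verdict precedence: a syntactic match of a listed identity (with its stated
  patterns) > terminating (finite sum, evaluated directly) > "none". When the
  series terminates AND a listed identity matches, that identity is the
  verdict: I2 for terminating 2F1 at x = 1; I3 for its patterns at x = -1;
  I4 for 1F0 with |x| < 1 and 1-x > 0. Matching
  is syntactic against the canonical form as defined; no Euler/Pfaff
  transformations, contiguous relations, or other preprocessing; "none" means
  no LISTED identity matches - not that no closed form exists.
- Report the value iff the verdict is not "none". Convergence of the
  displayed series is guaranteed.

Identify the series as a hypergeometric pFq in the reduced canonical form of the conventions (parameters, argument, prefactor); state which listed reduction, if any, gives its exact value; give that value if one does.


Classification (C = \frac{1}{4}): 2F1 with upper {\frac{1}{3}, \frac{8}{3}}, lower {\frac{2}{3}}, argument x = -\frac{1}{7}. Verdict: none - this 2F1 at x = -\frac{1}{7} matches no listed pattern, and upper {\frac{1}{3}, \frac{8}{3}} holds no stopper.

Key observation: t_0 = \frac{1}{4} here, and the running product (C = 1/4, x = -1/7) telescopes to a rising factorial.
Step ratio: r(k) = -\frac{1}{7} * (k+\frac{1}{3}) (k+\frac{8}{3}) / [(k+\frac{2}{3}) (k+1)] - rational in k. x = -\frac{1}{7}; t_0 = \frac{1}{4}; negate the roots.


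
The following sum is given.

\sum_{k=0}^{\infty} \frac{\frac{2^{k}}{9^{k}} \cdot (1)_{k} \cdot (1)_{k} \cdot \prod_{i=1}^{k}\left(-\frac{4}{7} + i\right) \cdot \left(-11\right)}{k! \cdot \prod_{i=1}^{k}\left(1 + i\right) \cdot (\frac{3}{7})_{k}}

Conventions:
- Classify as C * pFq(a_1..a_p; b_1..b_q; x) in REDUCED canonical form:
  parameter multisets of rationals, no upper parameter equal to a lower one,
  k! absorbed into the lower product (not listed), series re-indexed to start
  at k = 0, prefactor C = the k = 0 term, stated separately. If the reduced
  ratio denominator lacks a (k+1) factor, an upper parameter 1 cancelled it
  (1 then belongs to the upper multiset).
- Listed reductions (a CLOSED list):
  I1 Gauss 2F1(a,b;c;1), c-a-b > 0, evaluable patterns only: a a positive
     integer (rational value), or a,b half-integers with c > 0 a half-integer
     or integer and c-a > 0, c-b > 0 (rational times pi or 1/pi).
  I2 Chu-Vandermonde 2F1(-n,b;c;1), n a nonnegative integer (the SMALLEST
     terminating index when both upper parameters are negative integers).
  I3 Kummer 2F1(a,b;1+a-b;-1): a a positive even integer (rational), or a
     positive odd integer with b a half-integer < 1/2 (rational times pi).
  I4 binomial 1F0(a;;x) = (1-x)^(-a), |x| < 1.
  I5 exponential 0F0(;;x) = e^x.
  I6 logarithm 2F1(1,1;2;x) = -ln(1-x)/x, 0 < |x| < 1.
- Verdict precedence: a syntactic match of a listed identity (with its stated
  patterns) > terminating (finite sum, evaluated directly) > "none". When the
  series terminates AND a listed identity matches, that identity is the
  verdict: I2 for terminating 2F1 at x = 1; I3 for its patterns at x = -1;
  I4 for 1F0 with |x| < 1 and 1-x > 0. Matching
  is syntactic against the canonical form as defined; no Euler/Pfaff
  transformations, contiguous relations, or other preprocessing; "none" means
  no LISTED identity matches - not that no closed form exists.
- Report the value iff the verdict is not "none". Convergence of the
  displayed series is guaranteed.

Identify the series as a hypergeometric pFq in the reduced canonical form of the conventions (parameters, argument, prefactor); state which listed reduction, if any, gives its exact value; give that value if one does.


Classification (C = -11): 2F1 with upper {1, 1}, lower {2}, argument x = \frac{2}{9}. Verdict: logarithm (I6) fires (the logarithm: parameters (1,1;2), x = \frac{2}{9}). Hence: \frac{99}{2} \cdot \ln\left(\frac{7}{9}\right).

First insight: t_0 = -11 here, and the lower running product (prefactor -11) is a rising factorial.
Adjacent-term ratio: r(k) = \frac{2}{9} * (k+1) (k+1) / [(k+2) (k+1)] - rational in k. x = \frac{2}{9}; t_0 = -11; negate the roots.


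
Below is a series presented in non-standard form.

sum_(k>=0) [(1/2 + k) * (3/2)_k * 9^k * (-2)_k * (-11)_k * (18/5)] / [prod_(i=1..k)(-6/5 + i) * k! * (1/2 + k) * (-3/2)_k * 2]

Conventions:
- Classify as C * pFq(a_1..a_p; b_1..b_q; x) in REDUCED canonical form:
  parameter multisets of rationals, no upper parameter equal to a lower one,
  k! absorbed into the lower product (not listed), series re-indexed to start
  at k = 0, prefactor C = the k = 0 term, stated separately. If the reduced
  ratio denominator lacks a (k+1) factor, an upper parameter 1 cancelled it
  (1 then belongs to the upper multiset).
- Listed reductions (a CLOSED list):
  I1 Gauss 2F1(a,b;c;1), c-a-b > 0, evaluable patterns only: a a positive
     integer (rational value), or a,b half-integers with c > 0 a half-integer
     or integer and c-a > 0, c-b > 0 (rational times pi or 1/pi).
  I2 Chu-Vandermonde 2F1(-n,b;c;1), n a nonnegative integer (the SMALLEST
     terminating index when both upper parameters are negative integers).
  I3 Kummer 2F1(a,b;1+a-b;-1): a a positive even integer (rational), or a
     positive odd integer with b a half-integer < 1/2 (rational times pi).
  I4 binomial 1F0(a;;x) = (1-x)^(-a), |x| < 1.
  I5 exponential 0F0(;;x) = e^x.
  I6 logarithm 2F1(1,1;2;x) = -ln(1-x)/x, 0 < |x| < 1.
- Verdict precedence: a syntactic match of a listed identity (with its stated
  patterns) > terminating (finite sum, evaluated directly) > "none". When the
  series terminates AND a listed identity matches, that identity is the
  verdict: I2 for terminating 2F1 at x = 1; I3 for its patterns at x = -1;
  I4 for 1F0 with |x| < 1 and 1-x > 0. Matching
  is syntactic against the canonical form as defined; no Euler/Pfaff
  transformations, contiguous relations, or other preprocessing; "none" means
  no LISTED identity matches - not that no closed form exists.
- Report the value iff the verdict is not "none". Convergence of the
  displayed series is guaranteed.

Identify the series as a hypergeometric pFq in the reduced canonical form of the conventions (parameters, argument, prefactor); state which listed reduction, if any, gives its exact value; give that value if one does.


This is 9/5 * 3F2(-11, -2, 3/2; -3/2, -1/5; 9) in reduced canonical form. Verdict: terminating - the sum ends at index 2 because -2 is a negative integer; exact evaluation follows. Its exact value is -4994037/10.

Key observation: t_0 being 9/5, the constant factors (C = 9/5) combine into one prefactor.
Ratio: r(k) = 9 * (k-11) (k-2) (k+3/2) / [(k-3/2) (k-1/5) (k+1)] - rational in k, leading ratio 9; with t_0 = 9/5, classification follows.


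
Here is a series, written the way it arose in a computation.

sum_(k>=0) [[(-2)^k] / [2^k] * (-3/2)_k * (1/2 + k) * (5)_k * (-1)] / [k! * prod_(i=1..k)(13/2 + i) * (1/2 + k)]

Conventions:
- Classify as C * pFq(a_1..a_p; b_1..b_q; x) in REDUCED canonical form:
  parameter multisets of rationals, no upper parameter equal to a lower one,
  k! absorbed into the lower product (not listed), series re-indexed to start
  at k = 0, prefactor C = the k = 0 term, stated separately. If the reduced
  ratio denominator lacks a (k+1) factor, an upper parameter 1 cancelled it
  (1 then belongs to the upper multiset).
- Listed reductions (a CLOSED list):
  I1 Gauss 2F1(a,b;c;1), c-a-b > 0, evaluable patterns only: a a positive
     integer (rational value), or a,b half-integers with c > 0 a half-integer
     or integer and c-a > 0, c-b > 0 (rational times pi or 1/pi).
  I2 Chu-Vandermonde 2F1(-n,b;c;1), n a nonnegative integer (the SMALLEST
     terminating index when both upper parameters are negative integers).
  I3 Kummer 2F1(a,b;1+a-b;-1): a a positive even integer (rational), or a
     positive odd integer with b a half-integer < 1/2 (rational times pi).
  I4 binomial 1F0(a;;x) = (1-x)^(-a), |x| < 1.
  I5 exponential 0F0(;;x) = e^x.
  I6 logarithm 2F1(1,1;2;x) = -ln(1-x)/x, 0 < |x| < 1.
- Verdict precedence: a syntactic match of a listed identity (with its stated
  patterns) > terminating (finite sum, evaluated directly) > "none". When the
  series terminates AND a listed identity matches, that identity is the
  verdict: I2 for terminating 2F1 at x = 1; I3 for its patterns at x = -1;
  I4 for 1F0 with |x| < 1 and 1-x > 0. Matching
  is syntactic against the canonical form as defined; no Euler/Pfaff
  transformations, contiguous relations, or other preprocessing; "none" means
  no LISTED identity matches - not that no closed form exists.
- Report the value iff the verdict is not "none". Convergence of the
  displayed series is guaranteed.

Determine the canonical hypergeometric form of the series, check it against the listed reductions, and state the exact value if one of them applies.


The tell: t_0 = -1 here, and the factor k + 1/2 cancels (top and bottom), leaving C = -1, x = -1.
Adjacent-term ratio: r(k) = (-1) * (k-3/2) (k+5) / [(k+15/2) (k+1)] - rational; roots negated = parameters, x = (-1), C = -1.

With C = -1: the canonical form is 2F1(-3/2, 5; 15/2; -1). Verdict: this is Kummer's theorem (I3) (x = -1; c = 15/2 equals 1+a-b for upper {-3/2, 5}: listed pattern). Sum: (-45045/65536) * pi.


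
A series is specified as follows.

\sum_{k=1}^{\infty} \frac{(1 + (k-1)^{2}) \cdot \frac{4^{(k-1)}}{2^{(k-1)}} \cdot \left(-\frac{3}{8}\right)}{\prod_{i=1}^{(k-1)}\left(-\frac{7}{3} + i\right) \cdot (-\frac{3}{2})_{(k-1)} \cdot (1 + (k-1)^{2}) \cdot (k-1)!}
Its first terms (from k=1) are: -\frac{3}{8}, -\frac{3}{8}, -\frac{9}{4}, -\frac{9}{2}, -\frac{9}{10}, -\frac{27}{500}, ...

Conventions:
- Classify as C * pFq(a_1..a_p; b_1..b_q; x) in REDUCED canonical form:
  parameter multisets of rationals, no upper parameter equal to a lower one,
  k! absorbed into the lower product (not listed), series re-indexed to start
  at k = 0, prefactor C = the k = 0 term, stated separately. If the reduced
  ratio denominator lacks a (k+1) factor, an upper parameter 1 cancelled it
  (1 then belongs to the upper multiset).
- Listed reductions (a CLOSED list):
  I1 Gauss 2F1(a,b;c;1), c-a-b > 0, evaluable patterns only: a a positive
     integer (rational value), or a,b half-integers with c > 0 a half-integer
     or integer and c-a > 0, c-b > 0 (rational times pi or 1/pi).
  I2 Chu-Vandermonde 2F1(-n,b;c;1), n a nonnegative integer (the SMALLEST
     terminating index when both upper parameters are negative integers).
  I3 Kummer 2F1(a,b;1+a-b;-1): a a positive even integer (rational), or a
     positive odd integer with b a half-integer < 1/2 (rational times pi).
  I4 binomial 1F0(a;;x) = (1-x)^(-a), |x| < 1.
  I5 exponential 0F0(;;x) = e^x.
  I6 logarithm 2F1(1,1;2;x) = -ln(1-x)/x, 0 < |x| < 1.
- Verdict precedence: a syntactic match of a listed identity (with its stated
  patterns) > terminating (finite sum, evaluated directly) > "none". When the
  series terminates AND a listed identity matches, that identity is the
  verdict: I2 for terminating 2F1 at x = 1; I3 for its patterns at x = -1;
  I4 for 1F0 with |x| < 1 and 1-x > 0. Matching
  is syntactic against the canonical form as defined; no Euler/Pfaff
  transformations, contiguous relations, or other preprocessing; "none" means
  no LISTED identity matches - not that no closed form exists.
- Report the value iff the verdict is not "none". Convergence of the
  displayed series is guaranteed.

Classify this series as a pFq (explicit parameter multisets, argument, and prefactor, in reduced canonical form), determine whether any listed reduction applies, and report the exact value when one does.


x = 2 here; the reduced form reads 0F2, upper {-}, lower {-\frac{3}{2}, -\frac{4}{3}}, C = -\frac{3}{8}. Verdict: none - this 0F2 at x = 2 matches no listed pattern, and upper {-} holds no stopper.

Structural cue: from the first term -\frac{3}{8}: the lower running product (prefactor -3/8) is a rising factorial.
Step ratio: r(k) = 2 * 1 / [(k-\frac{3}{2}) (k-\frac{4}{3}) (k+1)] - rational in k. x = 2; t_0 = -\frac{3}{8}; negate the roots.


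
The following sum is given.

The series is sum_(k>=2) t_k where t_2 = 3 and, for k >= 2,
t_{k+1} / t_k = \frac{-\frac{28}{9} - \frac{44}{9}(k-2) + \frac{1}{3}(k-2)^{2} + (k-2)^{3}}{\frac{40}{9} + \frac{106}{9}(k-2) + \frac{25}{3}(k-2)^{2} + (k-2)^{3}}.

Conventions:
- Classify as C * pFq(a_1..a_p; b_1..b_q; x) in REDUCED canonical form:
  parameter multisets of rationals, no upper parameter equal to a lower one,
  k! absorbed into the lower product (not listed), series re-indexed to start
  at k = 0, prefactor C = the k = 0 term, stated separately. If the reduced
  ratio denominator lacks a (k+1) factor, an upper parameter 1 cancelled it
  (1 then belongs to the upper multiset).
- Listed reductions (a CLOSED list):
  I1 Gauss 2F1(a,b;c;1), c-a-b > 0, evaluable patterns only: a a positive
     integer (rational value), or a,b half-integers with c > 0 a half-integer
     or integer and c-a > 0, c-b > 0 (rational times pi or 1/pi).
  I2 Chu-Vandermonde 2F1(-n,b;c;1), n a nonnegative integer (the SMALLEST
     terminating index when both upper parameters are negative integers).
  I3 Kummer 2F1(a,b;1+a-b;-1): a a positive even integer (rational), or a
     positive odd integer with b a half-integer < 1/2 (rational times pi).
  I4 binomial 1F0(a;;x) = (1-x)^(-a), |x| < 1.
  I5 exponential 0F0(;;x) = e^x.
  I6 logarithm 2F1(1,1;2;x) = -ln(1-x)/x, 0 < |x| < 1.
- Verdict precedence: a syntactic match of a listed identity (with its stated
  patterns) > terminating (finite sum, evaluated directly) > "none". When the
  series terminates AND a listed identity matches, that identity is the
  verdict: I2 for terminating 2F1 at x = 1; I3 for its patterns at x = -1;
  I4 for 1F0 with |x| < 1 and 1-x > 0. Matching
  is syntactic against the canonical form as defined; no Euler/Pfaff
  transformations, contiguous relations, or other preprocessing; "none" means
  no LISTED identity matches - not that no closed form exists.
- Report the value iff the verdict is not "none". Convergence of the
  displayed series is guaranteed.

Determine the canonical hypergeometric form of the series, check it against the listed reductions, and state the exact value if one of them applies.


Reduced: x = 1, 2F1, upper = {-\frac{7}{3}, 2}, lower = {\frac{20}{3}}, C = 3. Verdict at x = 1: Gauss's theorem (I1) matches (x = 1: the Gamma ratio telescopes since c-a-b = 7 > 0 and a = 2 in Z>0). Value: \frac{17}{12}.

Key observation: t_0 being 3, the expanded ratio factors over Q; C = 3, x = 1, roots give parameters.
Term ratio: r(k) = 1 * (k-\frac{7}{3}) (k+2) / [(k+\frac{20}{3}) (k+1)] - rational in k, leading ratio 1; with t_0 = 3, classification follows.


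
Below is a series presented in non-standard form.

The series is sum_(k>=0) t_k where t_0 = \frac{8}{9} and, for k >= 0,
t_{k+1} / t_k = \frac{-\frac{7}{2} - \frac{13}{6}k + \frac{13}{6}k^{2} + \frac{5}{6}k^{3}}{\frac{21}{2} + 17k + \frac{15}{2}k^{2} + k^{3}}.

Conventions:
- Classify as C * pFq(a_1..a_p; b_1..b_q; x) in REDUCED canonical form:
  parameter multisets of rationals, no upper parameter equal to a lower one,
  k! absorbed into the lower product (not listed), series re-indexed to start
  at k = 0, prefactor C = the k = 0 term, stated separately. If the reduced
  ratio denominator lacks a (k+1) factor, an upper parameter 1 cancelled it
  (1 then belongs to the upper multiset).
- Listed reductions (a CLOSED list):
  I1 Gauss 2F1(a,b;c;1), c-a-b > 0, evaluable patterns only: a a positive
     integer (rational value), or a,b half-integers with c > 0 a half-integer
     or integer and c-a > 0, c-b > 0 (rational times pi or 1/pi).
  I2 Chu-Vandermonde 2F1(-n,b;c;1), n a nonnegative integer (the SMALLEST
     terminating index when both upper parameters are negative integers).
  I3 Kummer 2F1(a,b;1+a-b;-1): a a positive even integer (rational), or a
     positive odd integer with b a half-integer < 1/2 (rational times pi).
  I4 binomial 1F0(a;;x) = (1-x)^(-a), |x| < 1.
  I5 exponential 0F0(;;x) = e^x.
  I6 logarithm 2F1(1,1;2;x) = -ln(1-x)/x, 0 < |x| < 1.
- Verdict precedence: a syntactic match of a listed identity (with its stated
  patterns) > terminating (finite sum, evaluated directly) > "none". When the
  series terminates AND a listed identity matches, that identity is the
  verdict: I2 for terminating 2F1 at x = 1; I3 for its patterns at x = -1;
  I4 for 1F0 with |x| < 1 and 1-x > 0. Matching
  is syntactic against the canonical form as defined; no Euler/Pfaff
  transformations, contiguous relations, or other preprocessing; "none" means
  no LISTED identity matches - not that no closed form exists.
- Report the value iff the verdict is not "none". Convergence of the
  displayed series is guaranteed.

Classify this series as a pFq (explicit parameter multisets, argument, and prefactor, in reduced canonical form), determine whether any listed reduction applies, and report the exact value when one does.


This is \frac{8}{9} * 2F1(-\frac{7}{5}, 1; \frac{7}{2}; \frac{5}{6}) in reduced canonical form. Verdict: none (x = \frac{5}{6}): each listed identity misses the multisets {-\frac{7}{5}, 1} ; {\frac{7}{2}}.

Key observation: x = \frac{5}{6} and the parameter 3 appears in both the upper and lower lists and cancels.
Consecutive-term ratio: r(k) = \frac{5}{6} * (k-\frac{7}{5}) (k+1) / [(k+\frac{7}{2}) (k+1)] - rational in k, leading ratio \frac{5}{6}; with t_0 = \frac{8}{9}, classification follows.


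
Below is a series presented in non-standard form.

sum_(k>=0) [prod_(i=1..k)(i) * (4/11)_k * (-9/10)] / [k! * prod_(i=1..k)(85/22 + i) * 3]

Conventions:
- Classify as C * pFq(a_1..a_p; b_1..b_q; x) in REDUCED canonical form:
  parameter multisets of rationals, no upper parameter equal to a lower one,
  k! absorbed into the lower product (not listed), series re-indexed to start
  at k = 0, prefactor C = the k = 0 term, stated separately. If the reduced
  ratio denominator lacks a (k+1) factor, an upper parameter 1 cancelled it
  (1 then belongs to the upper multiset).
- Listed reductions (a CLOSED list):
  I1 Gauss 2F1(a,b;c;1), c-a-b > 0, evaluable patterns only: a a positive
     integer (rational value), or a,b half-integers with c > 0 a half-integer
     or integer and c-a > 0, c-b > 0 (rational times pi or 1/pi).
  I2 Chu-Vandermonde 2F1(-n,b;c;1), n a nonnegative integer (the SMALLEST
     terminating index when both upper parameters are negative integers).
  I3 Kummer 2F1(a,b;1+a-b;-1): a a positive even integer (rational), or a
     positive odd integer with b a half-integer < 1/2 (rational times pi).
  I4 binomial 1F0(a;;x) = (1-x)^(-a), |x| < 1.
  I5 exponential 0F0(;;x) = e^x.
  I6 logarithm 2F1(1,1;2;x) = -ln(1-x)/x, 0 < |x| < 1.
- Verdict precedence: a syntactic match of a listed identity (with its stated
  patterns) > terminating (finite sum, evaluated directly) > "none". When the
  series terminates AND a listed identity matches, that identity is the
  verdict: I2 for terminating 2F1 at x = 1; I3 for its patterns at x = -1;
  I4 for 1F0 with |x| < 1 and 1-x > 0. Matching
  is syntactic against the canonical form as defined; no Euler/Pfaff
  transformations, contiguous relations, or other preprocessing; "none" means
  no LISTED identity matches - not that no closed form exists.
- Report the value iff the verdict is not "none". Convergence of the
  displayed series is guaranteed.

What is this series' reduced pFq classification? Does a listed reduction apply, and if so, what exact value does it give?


The tell: x = 1 and the lower running product (C = -3/10) is a rising factorial.
Ratio: r(k) = 1 * (k+4/11) (k+1) / [(k+107/22) (k+1)] - rational in k. x = 1; t_0 = -3/10; negate the roots.

Prefactor -3/10, argument 1: 2F1 with upper {4/11, 1} over lower {107/22}. Verdict: the Gauss summation I1 applies (x = 1: the Gamma ratio telescopes since c-a-b = 7/2 > 0 and a = 1 in Z>0). Sum: -51/154.


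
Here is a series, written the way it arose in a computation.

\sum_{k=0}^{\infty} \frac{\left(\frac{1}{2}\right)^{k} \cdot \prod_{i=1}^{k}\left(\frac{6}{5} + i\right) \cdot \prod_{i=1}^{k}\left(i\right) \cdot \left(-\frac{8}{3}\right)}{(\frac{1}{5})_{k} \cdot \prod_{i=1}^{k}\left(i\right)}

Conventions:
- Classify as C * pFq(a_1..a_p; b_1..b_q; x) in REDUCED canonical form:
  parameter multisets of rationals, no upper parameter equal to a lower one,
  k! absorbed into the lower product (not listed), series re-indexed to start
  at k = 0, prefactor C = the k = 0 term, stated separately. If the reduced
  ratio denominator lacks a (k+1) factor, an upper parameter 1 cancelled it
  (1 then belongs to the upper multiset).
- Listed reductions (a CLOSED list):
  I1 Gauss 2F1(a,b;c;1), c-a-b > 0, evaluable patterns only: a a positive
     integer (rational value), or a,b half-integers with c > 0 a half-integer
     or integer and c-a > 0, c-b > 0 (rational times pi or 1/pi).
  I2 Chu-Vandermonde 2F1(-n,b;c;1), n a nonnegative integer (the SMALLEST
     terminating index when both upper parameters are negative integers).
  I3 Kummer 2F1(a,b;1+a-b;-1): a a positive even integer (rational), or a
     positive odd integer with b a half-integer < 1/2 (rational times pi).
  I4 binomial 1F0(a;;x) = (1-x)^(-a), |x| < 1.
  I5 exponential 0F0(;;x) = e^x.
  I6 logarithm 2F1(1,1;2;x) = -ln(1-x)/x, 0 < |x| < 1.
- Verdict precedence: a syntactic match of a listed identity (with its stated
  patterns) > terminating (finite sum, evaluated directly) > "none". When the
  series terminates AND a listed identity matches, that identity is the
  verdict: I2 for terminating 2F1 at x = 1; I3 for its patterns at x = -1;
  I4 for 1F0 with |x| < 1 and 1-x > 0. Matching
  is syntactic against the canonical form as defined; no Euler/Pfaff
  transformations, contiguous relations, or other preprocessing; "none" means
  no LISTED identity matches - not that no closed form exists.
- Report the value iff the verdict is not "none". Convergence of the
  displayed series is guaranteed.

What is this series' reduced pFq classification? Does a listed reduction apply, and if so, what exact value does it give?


With C = -\frac{8}{3}: the canonical form is 2F1(1, \frac{11}{5}; \frac{1}{5}; \frac{1}{2}). Verdict: none - at argument \frac{1}{2} the multisets {1, \frac{11}{5}} ; {\frac{1}{5}} match no listed identity.

Key step: from the first term -\frac{8}{3}: the running product (prefactor -8/3) telescopes to a rising factorial.
Ratio: r(k) = \frac{1}{2} * (k+1) (k+\frac{11}{5}) / [(k+\frac{1}{5}) (k+1)] ; factor over Q: parameters, x = \frac{1}{2}, and C = -\frac{8}{3}.


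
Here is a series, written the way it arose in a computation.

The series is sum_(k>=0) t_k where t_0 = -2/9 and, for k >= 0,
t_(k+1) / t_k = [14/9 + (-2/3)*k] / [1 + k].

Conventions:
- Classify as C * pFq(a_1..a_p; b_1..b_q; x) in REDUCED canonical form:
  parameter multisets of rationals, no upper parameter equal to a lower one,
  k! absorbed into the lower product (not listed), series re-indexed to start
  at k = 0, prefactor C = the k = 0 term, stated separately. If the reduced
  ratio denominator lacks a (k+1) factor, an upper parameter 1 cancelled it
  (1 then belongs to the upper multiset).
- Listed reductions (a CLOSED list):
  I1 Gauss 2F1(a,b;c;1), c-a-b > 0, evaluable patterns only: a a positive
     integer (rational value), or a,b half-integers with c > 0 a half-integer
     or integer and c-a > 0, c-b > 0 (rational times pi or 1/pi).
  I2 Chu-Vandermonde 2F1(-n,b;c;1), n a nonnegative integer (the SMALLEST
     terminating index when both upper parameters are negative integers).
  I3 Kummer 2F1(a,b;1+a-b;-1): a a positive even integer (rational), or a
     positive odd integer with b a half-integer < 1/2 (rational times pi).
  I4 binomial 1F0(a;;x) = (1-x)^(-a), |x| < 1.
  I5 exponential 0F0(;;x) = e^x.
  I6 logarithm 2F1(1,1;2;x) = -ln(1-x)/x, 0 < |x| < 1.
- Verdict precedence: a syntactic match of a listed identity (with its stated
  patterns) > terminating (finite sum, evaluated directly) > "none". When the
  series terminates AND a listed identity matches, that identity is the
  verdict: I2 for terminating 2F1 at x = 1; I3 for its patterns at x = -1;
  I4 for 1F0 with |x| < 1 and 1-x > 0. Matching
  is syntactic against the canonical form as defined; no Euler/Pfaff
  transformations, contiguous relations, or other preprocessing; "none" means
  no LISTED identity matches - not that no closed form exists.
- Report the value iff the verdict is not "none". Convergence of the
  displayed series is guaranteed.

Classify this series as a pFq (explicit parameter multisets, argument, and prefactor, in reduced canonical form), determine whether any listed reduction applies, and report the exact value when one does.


At argument -2/3: a 1F0 with upper {-7/3}, lower {-}, scaled by C = -2/9. Verdict: the binomial series (I4) applies (the 1F0 binomial series: exponent 7/3, x = -2/3). Exact value: (-2/9) * (5/3)^(7/3).

The tell: x = (-2/3) and roots of the ratio polynomials (C = -2/9, x = -2/3) are the negated parameters.
Step ratio: r(k) = (-2/3) * (k-7/3) / [(k+1)] - poly over poly, x = (-2/3) from leading terms; C = -2/9 at k = 0.


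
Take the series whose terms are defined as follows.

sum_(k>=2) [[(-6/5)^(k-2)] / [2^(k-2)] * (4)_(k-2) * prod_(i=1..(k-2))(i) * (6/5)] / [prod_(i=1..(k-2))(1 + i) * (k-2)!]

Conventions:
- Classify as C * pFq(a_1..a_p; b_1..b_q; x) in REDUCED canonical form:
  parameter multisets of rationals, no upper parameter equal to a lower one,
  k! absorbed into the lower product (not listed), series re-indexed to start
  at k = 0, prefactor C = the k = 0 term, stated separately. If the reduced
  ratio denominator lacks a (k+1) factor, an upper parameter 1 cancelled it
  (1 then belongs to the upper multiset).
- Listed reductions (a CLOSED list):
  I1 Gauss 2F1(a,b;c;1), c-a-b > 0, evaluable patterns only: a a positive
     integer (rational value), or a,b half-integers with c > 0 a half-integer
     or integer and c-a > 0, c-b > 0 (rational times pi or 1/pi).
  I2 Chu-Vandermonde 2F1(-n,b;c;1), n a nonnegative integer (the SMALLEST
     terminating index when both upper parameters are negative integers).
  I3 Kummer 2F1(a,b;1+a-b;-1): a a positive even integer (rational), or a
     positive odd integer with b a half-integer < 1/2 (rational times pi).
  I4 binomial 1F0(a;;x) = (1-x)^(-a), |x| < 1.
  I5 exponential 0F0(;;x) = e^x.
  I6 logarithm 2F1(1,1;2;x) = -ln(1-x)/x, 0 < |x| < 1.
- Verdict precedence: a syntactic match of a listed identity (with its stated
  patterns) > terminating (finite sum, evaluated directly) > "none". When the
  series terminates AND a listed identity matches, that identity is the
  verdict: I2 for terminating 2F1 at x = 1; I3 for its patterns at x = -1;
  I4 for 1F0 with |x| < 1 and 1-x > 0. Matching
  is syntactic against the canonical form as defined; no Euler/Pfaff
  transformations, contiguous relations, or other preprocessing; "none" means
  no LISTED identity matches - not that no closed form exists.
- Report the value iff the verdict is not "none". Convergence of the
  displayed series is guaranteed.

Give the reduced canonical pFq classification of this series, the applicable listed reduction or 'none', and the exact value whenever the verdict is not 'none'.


Reduced: x = -3/5, 2F1, upper = {1, 4}, lower = {2}, C = 6/5. Verdict: none (x = -3/5): each listed identity misses the multisets {1, 4} ; {2}.

Key step: t_0 = 6/5 here, and the running product (C = 6/5, x = -3/5) telescopes to a rising factorial.
Term ratio: r(k) = (-3/5) * (k+1) (k+4) / [(k+2) (k+1)] ; factor over Q: parameters, x = (-3/5), and C = 6/5.
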